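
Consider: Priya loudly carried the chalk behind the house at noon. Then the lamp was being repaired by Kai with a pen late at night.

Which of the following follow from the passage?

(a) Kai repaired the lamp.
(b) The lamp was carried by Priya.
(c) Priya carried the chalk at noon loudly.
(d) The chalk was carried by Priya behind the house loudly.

(a) Not entailed — 'was repairing' is progressive on an accomplishment; it does not entail the completed 'repaired'.
(b) Not entailed — Priya carried the chalk, not the lamp; the lamp belongs to the repairing event.
(c) Entailed — every conjunct here is already in the original carrying event.
(d) Entailed — this follows by dropping conjuncts from the carrying event's description.

(c), (d)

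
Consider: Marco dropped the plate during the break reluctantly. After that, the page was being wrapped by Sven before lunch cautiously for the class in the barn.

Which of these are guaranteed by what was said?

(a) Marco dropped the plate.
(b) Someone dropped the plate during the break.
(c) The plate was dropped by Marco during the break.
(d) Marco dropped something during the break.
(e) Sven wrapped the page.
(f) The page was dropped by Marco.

(a), (b), (c), (d)

(a) Entailed — the original entails any weakening of itself; this just drops 'during the break', 'reluctantly'.
(b) Entailed — every conjunct here is already in the original dropping event.
(c) Entailed — every conjunct here is already in the original dropping event.
(d) Entailed — dropping 'reluctantly' and generalizing the patient leaves a sub-description the original still satisfies.
(e) Not entailed — 'was wrapping' is progressive on an accomplishment; it does not entail the completed 'wrapped'.
(f) Not entailed — Marco dropped the plate, not the page; the page belongs to the wrapping event.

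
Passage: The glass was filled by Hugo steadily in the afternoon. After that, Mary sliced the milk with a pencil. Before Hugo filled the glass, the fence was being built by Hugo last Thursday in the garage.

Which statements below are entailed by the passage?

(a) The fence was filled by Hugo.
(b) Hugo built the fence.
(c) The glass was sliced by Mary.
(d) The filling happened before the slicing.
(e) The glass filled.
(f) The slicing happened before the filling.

(d), (e)

(a) Not entailed — Hugo filled the glass, not the fence; the fence belongs to the building event.
(b) Not entailed — 'was building' is progressive on an accomplishment; it does not entail the completed 'built'.
(c) Not entailed — Mary sliced the milk, not the glass; the glass belongs to the filling event.
(d) Entailed — the narrative places the filling before the slicing.
(e) Entailed — 'Hugo filled the glass' is causative; it entails the inchoative 'the glass filled'.
(f) Not entailed — the narrative places the filling before the slicing, not after.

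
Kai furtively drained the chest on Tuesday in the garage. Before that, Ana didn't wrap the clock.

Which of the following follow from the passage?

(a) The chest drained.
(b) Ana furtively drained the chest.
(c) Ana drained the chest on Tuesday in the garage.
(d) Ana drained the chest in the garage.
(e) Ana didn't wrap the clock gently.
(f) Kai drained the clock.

(a), (e)

(a) Entailed — 'Kai drained the chest' is causative; it entails the inchoative 'the chest drained'.
(b) Not entailed — the passage has Kai draining the chest, not Ana.
(c) Not entailed — the passage has Kai draining the chest, not Ana.
(d) Not entailed — the passage has Kai draining the chest, not Ana.
(e) Entailed — under negation, adding a further restriction is entailed: if no such wrapping event occurred, none occurred gently either.
(f) Not entailed — Kai drained the chest, not the clock; the clock belongs to the wrapping event.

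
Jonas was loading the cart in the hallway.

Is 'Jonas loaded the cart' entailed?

'was loading' is progressive; for an accomplishment like 'load the cart', it doesn't entail completion.

no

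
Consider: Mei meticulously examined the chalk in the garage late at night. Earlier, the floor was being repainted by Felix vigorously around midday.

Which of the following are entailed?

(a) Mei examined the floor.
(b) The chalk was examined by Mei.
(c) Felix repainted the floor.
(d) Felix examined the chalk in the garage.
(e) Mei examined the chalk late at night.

(b), (e)

(a) Not entailed — Mei examined the chalk, not the floor; the floor belongs to the repainting event.
(b) Entailed — every conjunct here is already in the original examining event.
(c) Not entailed — 'was repainting' is progressive on an accomplishment; it does not entail the completed 'repainted'.
(d) Not entailed — the passage has Mei examining the chalk, not Felix.
(e) Entailed — every conjunct here is already in the original examining event.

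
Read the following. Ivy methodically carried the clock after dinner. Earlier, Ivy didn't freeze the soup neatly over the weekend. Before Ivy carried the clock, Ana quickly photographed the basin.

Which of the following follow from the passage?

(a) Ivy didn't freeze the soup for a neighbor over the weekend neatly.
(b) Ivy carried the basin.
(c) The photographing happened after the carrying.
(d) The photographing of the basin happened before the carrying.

(a), (d)

(a) Entailed — under negation, adding a further restriction is entailed: if no such freezing event occurred, none occurred for a neighbor either.
(b) Not entailed — Ivy carried the clock, not the basin; the basin belongs to the photographing event.
(c) Not entailed — the narrative places the photographing before the carrying, not after.
(d) Entailed — the narrative places the photographing before the carrying.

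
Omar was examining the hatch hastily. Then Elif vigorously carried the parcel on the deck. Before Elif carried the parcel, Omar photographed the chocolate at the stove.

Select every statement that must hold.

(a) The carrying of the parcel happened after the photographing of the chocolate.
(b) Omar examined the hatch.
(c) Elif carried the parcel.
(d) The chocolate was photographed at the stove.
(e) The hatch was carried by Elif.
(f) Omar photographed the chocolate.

(a) Entailed — the narrative places the photographing before the carrying.
(b) Entailed — 'examine' is an activity; 'was examining' entails that some examining happened, so 'examined' holds.
(c) Entailed — every conjunct here is already in the original carrying event.
(d) Entailed — the original entails any weakening of itself; this just generalizes the agent.
(e) Not entailed — Elif carried the parcel, not the hatch; the hatch belongs to the examining event.
(f) Entailed — this follows by dropping conjuncts from the photographing event's description.

(a), (b), (c), (d), (f)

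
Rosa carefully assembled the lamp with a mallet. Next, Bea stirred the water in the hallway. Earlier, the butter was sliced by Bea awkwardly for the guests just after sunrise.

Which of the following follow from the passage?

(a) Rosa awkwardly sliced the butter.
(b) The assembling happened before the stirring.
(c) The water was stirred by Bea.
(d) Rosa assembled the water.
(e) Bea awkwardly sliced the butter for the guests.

(b), (c), (e)

(a) Not entailed — the passage has Bea slicing the butter, not Rosa.
(b) Entailed — the narrative places the assembling before the stirring.
(c) Entailed — dropping 'in the hallway' leaves a sub-description the original still satisfies.
(d) Not entailed — Rosa assembled the lamp, not the water; the water belongs to the stirring event.
(e) Entailed — the original entails any weakening of itself; this just drops 'just after sunrise'.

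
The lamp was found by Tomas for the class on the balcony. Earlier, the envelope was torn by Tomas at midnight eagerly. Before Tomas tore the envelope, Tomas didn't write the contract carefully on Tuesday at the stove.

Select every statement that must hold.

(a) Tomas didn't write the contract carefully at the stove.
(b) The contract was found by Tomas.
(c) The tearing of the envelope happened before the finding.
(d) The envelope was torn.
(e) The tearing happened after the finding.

(c), (d)

(a) Not entailed — dropping 'on Tuesday' under negation is not valid — the original leaves open that Tomas wrote the contract some other way.
(b) Not entailed — Tomas found the lamp, not the contract; the contract belongs to the writing event.
(c) Entailed — the narrative places the tearing before the finding.
(d) Entailed — the original entails any weakening of itself; this just drops 'eagerly', 'at midnight' and generalizes the agent.
(e) Not entailed — the narrative places the tearing before the finding, not after.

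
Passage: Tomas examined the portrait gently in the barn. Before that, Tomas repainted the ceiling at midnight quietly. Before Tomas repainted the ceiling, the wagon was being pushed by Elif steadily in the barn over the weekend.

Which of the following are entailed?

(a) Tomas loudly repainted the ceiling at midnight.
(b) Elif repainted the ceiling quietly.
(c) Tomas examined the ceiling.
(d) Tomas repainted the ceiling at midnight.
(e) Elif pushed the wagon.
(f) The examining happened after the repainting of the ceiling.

(a) Not entailed — 'loudly' adds a manner not in (and inconsistent with) the original.
(b) Not entailed — the passage has Tomas repainting the ceiling, not Elif.
(c) Not entailed — Tomas examined the portrait, not the ceiling; the ceiling belongs to the repainting event.
(d) Entailed — dropping 'quietly' leaves a sub-description the original still satisfies.
(e) Entailed — 'push' is an activity; 'was pushing' entails that some pushing happened, so 'pushed' holds.
(f) Entailed — the narrative places the repainting before the examining.

(d), (e), (f)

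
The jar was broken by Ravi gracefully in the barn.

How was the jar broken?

'gracefully' marks the manner of the breaking event.

gracefully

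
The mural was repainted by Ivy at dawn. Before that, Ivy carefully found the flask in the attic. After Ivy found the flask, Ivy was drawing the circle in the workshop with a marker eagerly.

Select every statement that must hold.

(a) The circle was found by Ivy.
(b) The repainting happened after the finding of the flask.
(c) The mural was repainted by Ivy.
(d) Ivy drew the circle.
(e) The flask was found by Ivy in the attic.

(a) Not entailed — Ivy found the flask, not the circle; the circle belongs to the drawing event.
(b) Entailed — the narrative places the finding before the repainting.
(c) Entailed — dropping 'at dawn' leaves a sub-description the original still satisfies.
(d) Not entailed — 'was drawing' is progressive on an accomplishment; it does not entail the completed 'drew'.
(e) Entailed — the original entails any weakening of itself; this just drops 'carefully'.

(b), (c), (e)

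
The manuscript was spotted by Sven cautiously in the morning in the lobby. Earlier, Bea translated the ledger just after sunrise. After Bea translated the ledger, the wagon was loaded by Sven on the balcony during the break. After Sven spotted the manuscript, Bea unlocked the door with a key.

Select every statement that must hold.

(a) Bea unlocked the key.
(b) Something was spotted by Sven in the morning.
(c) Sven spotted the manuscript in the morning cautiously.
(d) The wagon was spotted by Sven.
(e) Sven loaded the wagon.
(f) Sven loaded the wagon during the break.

(a) Not entailed — the key is the instrument, not what was unlocked.
(b) Entailed — this follows by dropping conjuncts from the spotting event's description.
(c) Entailed — dropping 'in the lobby' leaves a sub-description the original still satisfies.
(d) Not entailed — Sven spotted the manuscript, not the wagon; the wagon belongs to the loading event.
(e) Entailed — this follows by dropping conjuncts from the loading event's description.
(f) Entailed — this follows by dropping conjuncts from the loading event's description.

(b), (c), (e), (f)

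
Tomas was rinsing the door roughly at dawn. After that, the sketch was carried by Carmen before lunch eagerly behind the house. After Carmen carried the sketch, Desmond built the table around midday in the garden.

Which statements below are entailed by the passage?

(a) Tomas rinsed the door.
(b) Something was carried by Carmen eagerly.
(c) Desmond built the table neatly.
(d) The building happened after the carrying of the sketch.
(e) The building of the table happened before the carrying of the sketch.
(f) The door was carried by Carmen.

(a) Entailed — 'rinse' is an activity; 'was rinsing' entails that some rinsing happened, so 'rinsed' holds.
(b) Entailed — the original entails any weakening of itself; this just drops 'behind the house', 'before lunch' and generalizes the patient.
(c) Not entailed — 'neatly' adds information not in the original event.
(d) Entailed — the narrative places the carrying before the building.
(e) Not entailed — the narrative places the carrying before the building, not after.
(f) Not entailed — Carmen carried the sketch, not the door; the door belongs to the rinsing event.

(a), (b), (d)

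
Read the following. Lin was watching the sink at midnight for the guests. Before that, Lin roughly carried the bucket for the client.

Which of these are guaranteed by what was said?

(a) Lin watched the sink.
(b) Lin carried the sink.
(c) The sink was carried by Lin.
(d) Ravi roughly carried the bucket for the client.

(a) Entailed — 'watch' is an activity; 'was watching' entails that some watching happened, so 'watched' holds.
(b) Not entailed — Lin carried the bucket, not the sink; the sink belongs to the watching event.
(c) Not entailed — Lin carried the bucket, not the sink; the sink belongs to the watching event.
(d) Not entailed — the passage has Lin carrying the bucket, not Ravi.

(a)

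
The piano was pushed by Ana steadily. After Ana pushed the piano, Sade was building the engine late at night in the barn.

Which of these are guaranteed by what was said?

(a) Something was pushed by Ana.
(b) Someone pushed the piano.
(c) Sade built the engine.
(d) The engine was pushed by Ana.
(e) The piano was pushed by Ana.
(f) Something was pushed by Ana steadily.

(a) Entailed — this follows by dropping conjuncts from the pushing event's description.
(b) Entailed — every conjunct here is already in the original pushing event.
(c) Not entailed — 'was building' is progressive on an accomplishment; it does not entail the completed 'built'.
(d) Not entailed — Ana pushed the piano, not the engine; the engine belongs to the building event.
(e) Entailed — dropping 'steadily' leaves a sub-description the original still satisfies.
(f) Entailed — this follows by dropping conjuncts from the pushing event's description.

(a), (b), (e), (f)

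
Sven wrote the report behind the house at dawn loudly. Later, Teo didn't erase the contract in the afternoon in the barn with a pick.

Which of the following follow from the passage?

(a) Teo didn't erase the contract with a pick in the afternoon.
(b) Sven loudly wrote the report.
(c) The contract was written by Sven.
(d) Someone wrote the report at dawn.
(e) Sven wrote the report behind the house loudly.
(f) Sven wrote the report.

(a) Not entailed — dropping 'in the barn' under negation is not valid — the original leaves open that Teo erased the contract some other way.
(b) Entailed — the original entails any weakening of itself; this just drops 'at dawn', 'behind the house'.
(c) Not entailed — Sven wrote the report, not the contract; the contract belongs to the erasing event.
(d) Entailed — this follows by dropping conjuncts from the writing event's description.
(e) Entailed — dropping 'at dawn' leaves a sub-description the original still satisfies.
(f) Entailed — the original entails any weakening of itself; this just drops 'at dawn', 'behind the house', 'loudly'.

(b), (d), (e), (f)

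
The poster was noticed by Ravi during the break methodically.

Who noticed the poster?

Ravi

'Ravi' marks the agent of the noticing event.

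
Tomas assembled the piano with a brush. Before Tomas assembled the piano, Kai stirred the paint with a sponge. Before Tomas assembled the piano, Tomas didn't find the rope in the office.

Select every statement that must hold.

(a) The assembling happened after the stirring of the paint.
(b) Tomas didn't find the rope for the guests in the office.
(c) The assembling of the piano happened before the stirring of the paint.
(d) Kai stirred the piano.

(a), (b)

(a) Entailed — the narrative places the stirring before the assembling.
(b) Entailed — under negation, adding a further restriction is entailed: if no such finding event occurred, none occurred for the guests either.
(c) Not entailed — the narrative places the stirring before the assembling, not after.
(d) Not entailed — Kai stirred the paint, not the piano; the piano belongs to the assembling event.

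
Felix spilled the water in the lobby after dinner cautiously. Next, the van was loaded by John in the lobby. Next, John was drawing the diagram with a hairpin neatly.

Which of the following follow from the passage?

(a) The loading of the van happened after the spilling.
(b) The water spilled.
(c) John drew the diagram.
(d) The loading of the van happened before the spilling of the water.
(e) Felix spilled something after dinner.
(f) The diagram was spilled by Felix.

(a) Entailed — the narrative places the spilling before the loading.
(b) Entailed — 'Felix spilled the water' is causative; it entails the inchoative 'the water spilled'.
(c) Not entailed — 'was drawing' is progressive on an accomplishment; it does not entail the completed 'drew'.
(d) Not entailed — the narrative places the spilling before the loading, not after.
(e) Entailed — every conjunct here is already in the original spilling event.
(f) Not entailed — Felix spilled the water, not the diagram; the diagram belongs to the drawing event.

(a), (b), (e)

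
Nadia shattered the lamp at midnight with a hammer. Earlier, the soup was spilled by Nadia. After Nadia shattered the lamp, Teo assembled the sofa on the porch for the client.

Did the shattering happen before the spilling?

no

The narrative orders the spilling before the shattering.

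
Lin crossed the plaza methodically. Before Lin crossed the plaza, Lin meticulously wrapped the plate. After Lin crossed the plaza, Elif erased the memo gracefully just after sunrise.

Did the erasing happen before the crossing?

The narrative orders the crossing before the erasing.

no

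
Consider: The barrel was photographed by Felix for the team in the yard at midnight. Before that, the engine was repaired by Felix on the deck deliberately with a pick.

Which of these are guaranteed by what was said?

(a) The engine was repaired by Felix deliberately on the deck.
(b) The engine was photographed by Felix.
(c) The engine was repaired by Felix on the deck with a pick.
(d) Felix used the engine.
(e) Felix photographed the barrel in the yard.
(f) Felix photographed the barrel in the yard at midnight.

(a), (c), (e), (f)

(a) Entailed — dropping 'with a pick' leaves a sub-description the original still satisfies.
(b) Not entailed — Felix photographed the barrel, not the engine; the engine belongs to the repairing event.
(c) Entailed — every conjunct here is already in the original repairing event.
(d) Not entailed — the engine is the patient, not an instrument — Felix used a pick.
(e) Entailed — this follows by dropping conjuncts from the photographing event's description.
(f) Entailed — the original entails any weakening of itself; this just drops 'for the team'.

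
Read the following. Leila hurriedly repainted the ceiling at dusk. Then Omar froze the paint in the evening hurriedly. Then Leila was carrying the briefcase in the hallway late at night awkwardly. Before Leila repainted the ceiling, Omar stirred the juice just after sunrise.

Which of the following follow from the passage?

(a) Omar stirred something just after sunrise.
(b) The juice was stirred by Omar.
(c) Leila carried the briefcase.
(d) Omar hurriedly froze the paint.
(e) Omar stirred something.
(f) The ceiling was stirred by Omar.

(a) Entailed — this follows by dropping conjuncts from the stirring event's description.
(b) Entailed — this follows by dropping conjuncts from the stirring event's description.
(c) Entailed — 'carry' is an activity; 'was carrying' entails that some carrying happened, so 'carried' holds.
(d) Entailed — dropping 'in the evening' leaves a sub-description the original still satisfies.
(e) Entailed — this follows by dropping conjuncts from the stirring event's description.
(f) Not entailed — Omar stirred the juice, not the ceiling; the ceiling belongs to the repainting event.

(a), (b), (c), (d), (e)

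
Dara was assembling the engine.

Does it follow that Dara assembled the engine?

'was assembling' is progressive; for an accomplishment like 'assemble the engine', it doesn't entail completion.

no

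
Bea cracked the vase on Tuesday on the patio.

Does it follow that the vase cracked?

yes

'Bea cracked the vase' is the causative; it entails the inchoative 'the vase cracked'.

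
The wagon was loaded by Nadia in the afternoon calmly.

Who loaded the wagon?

'Nadia' marks the agent of the loading event.

Nadia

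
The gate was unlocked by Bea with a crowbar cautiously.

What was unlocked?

the gate

'the gate' marks the patient of the unlocking event.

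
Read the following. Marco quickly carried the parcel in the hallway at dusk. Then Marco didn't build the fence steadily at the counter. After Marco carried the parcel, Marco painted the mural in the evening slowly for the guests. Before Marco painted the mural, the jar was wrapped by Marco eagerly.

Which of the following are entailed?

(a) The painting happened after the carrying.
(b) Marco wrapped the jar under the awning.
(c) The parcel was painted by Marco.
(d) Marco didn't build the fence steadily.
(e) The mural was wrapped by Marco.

(a)

(a) Entailed — the narrative places the carrying before the painting.
(b) Not entailed — 'under the awning' adds information not in the original event.
(c) Not entailed — Marco painted the mural, not the parcel; the parcel belongs to the carrying event.
(d) Not entailed — dropping 'at the counter' under negation is not valid — the original leaves open that Marco built the fence some other way.
(e) Not entailed — Marco wrapped the jar, not the mural; the mural belongs to the painting event.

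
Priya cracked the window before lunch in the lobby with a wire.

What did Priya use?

a wire

'with a wire' marks the instrument of the cracking event.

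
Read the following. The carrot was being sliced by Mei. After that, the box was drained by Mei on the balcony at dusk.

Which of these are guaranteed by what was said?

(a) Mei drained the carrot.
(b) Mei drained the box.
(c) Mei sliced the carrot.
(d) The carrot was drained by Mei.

(a) Not entailed — Mei drained the box, not the carrot; the carrot belongs to the slicing event.
(b) Entailed — this follows by dropping conjuncts from the draining event's description.
(c) Not entailed — 'was slicing' is progressive on an accomplishment; it does not entail the completed 'sliced'.
(d) Not entailed — Mei drained the box, not the carrot; the carrot belongs to the slicing event.

(b)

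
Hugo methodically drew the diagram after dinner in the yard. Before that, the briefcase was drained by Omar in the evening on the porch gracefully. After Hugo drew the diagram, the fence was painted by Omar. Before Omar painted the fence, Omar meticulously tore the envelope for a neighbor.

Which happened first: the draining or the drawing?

The connectives place the draining before the drawing.

the draining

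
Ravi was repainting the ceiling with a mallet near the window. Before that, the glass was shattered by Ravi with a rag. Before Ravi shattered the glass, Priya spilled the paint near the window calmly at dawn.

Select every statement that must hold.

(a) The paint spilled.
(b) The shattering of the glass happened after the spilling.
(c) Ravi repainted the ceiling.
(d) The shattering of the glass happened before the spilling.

(a) Entailed — 'Priya spilled the paint' is causative; it entails the inchoative 'the paint spilled'.
(b) Entailed — the narrative places the spilling before the shattering.
(c) Not entailed — 'was repainting' is progressive on an accomplishment; it does not entail the completed 'repainted'.
(d) Not entailed — the narrative places the spilling before the shattering, not after.

(a), (b)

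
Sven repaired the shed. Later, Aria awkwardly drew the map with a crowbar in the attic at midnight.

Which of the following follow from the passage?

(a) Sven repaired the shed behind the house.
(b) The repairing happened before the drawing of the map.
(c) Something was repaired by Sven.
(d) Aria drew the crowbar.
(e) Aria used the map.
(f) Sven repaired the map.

(a) Not entailed — 'behind the house' adds information not in the original event.
(b) Entailed — the narrative places the repairing before the drawing.
(c) Entailed — this follows by dropping conjuncts from the repairing event's description.
(d) Not entailed — the crowbar is the instrument, not what was drawn.
(e) Not entailed — the map is the patient, not an instrument — Aria used a crowbar.
(f) Not entailed — Sven repaired the shed, not the map; the map belongs to the drawing event.

(b), (c)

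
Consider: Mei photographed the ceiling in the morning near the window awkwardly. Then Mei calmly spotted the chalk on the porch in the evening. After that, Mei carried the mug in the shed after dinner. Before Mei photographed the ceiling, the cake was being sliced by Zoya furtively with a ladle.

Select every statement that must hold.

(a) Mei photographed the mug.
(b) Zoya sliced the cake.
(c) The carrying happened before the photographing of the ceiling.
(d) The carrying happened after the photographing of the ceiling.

(d)

(a) Not entailed — Mei photographed the ceiling, not the mug; the mug belongs to the carrying event.
(b) Not entailed — 'was slicing' is progressive on an accomplishment; it does not entail the completed 'sliced'.
(c) Not entailed — the narrative places the photographing before the carrying, not after.
(d) Entailed — the narrative places the photographing before the carrying.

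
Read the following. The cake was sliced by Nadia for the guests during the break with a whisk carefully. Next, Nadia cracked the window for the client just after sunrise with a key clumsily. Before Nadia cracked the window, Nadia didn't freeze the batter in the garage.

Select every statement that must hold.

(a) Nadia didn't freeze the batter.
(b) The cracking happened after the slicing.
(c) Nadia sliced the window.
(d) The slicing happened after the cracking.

(a) Not entailed — dropping 'in the garage' under negation is not valid — the original leaves open that Nadia froze the batter some other way.
(b) Entailed — the narrative places the slicing before the cracking.
(c) Not entailed — Nadia sliced the cake, not the window; the window belongs to the cracking event.
(d) Not entailed — the narrative places the slicing before the cracking, not after.

(b)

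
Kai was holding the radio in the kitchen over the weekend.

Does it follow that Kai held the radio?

'hold' is atelic; if Kai was holding the radio, then Kai held the radio (for some time).

yes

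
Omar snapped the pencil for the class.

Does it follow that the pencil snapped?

yes

'Omar snapped the pencil' is the causative; it entails the inchoative 'the pencil snapped'.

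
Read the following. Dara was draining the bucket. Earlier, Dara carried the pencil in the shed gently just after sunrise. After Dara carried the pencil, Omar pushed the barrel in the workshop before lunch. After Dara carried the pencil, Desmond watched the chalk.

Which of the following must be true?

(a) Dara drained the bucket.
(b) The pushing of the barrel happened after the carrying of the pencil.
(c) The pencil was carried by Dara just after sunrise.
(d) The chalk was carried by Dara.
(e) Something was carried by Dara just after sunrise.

(a) Not entailed — 'was draining' is progressive on an accomplishment; it does not entail the completed 'drained'.
(b) Entailed — the narrative places the carrying before the pushing.
(c) Entailed — every conjunct here is already in the original carrying event.
(d) Not entailed — Dara carried the pencil, not the chalk; the chalk belongs to the watching event.
(e) Entailed — the original entails any weakening of itself; this just drops 'in the shed', 'gently' and generalizes the patient.

(b), (c), (e)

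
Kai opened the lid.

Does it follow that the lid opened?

yes

'Kai opened the lid' is the causative; it entails the inchoative 'the lid opened'.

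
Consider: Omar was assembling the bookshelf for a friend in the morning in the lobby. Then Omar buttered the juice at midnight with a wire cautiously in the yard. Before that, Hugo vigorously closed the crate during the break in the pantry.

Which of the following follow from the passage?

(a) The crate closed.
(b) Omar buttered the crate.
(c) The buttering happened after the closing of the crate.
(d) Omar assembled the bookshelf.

(a), (c)

(a) Entailed — 'Hugo closed the crate' is causative; it entails the inchoative 'the crate closed'.
(b) Not entailed — Omar buttered the juice, not the crate; the crate belongs to the closing event.
(c) Entailed — the narrative places the closing before the buttering.
(d) Not entailed — 'was assembling' is progressive on an accomplishment; it does not entail the completed 'assembled'.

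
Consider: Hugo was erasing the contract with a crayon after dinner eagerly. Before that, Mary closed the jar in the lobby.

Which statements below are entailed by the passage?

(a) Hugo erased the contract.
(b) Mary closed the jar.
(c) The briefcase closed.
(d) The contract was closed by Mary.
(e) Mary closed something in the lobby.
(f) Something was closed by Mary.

(b), (e), (f)

(a) Not entailed — 'was erasing' is progressive on an accomplishment; it does not entail the completed 'erased'.
(b) Entailed — this follows by dropping conjuncts from the closing event's description.
(c) Not entailed — the jar is what closed, not the briefcase.
(d) Not entailed — Mary closed the jar, not the contract; the contract belongs to the erasing event.
(e) Entailed — the original entails any weakening of itself; this just generalizes the patient.
(f) Entailed — this follows by dropping conjuncts from the closing event's description.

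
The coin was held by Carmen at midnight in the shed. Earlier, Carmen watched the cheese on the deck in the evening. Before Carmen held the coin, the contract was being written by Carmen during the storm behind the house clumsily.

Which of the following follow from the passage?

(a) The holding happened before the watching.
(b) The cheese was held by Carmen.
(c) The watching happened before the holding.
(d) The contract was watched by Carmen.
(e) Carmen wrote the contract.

(a) Not entailed — the narrative places the watching before the holding, not after.
(b) Not entailed — Carmen held the coin, not the cheese; the cheese belongs to the watching event.
(c) Entailed — the narrative places the watching before the holding.
(d) Not entailed — Carmen watched the cheese, not the contract; the contract belongs to the writing event.
(e) Not entailed — 'was writing' is progressive on an accomplishment; it does not entail the completed 'wrote'.

(c)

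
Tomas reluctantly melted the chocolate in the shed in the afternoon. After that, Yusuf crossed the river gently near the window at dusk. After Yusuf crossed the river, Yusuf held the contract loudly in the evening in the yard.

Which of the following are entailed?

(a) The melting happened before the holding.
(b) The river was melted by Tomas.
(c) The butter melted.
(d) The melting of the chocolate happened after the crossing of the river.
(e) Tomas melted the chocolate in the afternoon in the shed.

(a), (e)

(a) Entailed — the narrative places the melting before the holding.
(b) Not entailed — Tomas melted the chocolate, not the river; the river belongs to the crossing event.
(c) Not entailed — the chocolate is what melted, not the butter.
(d) Not entailed — the narrative places the melting before the crossing, not after.
(e) Entailed — the original entails any weakening of itself; this just drops 'reluctantly'.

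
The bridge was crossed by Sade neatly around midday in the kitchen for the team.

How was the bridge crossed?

'neatly' marks the manner of the crossing event.

neatly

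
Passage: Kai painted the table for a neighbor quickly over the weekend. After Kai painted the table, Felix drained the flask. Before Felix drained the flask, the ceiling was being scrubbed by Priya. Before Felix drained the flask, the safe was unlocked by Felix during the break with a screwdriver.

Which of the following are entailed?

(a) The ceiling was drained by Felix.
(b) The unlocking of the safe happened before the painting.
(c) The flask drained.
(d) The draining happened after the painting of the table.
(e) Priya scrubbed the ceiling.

(a) Not entailed — Felix drained the flask, not the ceiling; the ceiling belongs to the scrubbing event.
(b) Not entailed — the narrative doesn't order the unlocking relative to the painting.
(c) Entailed — 'Felix drained the flask' is causative; it entails the inchoative 'the flask drained'.
(d) Entailed — the narrative places the painting before the draining.
(e) Entailed — 'scrub' is an activity; 'was scrubbing' entails that some scrubbing happened, so 'scrubbed' holds.

(c), (d), (e)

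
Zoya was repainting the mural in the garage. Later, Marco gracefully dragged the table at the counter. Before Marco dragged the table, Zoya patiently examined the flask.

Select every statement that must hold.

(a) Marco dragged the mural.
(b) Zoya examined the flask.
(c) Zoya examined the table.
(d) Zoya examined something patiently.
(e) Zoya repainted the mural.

(b), (d)

(a) Not entailed — Marco dragged the table, not the mural; the mural belongs to the repainting event.
(b) Entailed — dropping 'patiently' leaves a sub-description the original still satisfies.
(c) Not entailed — Zoya examined the flask, not the table; the table belongs to the dragging event.
(d) Entailed — generalizing the patient leaves a sub-description the original still satisfies.
(e) Not entailed — 'was repainting' is progressive on an accomplishment; it does not entail the completed 'repainted'.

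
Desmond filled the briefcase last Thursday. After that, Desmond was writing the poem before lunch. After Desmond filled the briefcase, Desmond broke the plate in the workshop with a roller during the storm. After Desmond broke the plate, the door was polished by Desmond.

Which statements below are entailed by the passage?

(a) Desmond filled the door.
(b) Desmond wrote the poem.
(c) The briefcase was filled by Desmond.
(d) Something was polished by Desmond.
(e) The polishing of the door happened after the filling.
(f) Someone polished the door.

(a) Not entailed — Desmond filled the briefcase, not the door; the door belongs to the polishing event.
(b) Not entailed — 'was writing' is progressive on an accomplishment; it does not entail the completed 'wrote'.
(c) Entailed — every conjunct here is already in the original filling event.
(d) Entailed — every conjunct here is already in the original polishing event.
(e) Entailed — the narrative places the filling before the polishing.
(f) Entailed — generalizing the agent leaves a sub-description the original still satisfies.

(c), (d), (e), (f)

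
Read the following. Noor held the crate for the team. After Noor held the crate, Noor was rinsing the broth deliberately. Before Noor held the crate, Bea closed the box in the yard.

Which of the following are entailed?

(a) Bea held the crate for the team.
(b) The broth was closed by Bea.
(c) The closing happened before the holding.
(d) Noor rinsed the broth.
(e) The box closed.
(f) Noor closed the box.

(a) Not entailed — the passage has Noor holding the crate, not Bea.
(b) Not entailed — Bea closed the box, not the broth; the broth belongs to the rinsing event.
(c) Entailed — the narrative places the closing before the holding.
(d) Entailed — 'rinse' is an activity; 'was rinsing' entails that some rinsing happened, so 'rinsed' holds.
(e) Entailed — 'Bea closed the box' is causative; it entails the inchoative 'the box closed'.
(f) Not entailed — the passage has Bea closing the box, not Noor.

(c), (d), (e)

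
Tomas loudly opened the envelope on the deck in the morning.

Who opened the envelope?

'Tomas' marks the agent of the opening event.

Tomas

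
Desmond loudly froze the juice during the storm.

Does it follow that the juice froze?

'Desmond froze the juice' is the causative; it entails the inchoative 'the juice froze'.

yes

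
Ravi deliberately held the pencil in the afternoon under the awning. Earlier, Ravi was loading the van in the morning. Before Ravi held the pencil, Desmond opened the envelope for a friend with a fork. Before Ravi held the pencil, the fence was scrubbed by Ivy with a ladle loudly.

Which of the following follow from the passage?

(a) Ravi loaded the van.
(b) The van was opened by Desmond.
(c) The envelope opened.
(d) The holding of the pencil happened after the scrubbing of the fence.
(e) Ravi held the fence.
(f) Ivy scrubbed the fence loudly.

(c), (d), (f)

(a) Not entailed — 'was loading' is progressive on an accomplishment; it does not entail the completed 'loaded'.
(b) Not entailed — Desmond opened the envelope, not the van; the van belongs to the loading event.
(c) Entailed — 'Desmond opened the envelope' is causative; it entails the inchoative 'the envelope opened'.
(d) Entailed — the narrative places the scrubbing before the holding.
(e) Not entailed — Ravi held the pencil, not the fence; the fence belongs to the scrubbing event.
(f) Entailed — this follows by dropping conjuncts from the scrubbing event's description.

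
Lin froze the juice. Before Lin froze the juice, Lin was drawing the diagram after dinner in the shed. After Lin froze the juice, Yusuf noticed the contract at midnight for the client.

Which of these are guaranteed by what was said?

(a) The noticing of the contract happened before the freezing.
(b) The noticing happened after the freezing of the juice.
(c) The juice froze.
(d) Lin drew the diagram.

(a) Not entailed — the narrative places the freezing before the noticing, not after.
(b) Entailed — the narrative places the freezing before the noticing.
(c) Entailed — 'Lin froze the juice' is causative; it entails the inchoative 'the juice froze'.
(d) Not entailed — 'was drawing' is progressive on an accomplishment; it does not entail the completed 'drew'.

(b), (c)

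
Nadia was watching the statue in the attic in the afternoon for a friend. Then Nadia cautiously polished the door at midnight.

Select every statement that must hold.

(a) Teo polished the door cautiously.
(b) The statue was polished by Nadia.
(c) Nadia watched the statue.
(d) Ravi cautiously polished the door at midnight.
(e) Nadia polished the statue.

(a) Not entailed — the passage has Nadia polishing the door, not Teo.
(b) Not entailed — Nadia polished the door, not the statue; the statue belongs to the watching event.
(c) Entailed — 'watch' is an activity; 'was watching' entails that some watching happened, so 'watched' holds.
(d) Not entailed — the passage has Nadia polishing the door, not Ravi.
(e) Not entailed — Nadia polished the door, not the statue; the statue belongs to the watching event.

(c)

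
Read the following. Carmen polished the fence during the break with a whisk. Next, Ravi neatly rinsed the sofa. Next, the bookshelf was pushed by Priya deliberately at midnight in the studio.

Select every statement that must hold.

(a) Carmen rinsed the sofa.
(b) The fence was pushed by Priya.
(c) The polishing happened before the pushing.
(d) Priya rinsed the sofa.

(c)

(a) Not entailed — the passage has Ravi rinsing the sofa, not Carmen.
(b) Not entailed — Priya pushed the bookshelf, not the fence; the fence belongs to the polishing event.
(c) Entailed — the narrative places the polishing before the pushing.
(d) Not entailed — the passage has Ravi rinsing the sofa, not Priya.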